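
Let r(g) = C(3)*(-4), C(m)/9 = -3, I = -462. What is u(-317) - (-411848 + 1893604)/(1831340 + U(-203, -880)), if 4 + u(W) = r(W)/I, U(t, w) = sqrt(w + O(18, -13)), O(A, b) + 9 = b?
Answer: 2*(-163*sqrt(902) + 355556026*I)/(77*(sqrt(902) - 1831340*I)) ≈ -5.0429 + 1.3269e-5*I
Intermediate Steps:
C(m) = -27 (C(m) = 9*(-3) = -27)
O(A, b) = -9 + b
r(g) = 108 (r(g) = -27*(-4) = 108)
U(t, w) = sqrt(-22 + w) (U(t, w) = sqrt(w + (-9 - 13)) = sqrt(w - 22) = sqrt(-22 + w))
u(W) = -326/77 (u(W) = -4 + 108/(-462) = -4 + 108*(-1/462) = -4 - 18/77 = -326/77)
u(-317) - (-411848 + 1893604)/(1831340 + U(-203, -880)) = -326/77 - (-411848 + 1893604)/(1831340 + sqrt(-22 - 880)) = -326/77 - 1481756/(1831340 + sqrt(-902)) = -326/77 - 1481756/(1831340 + I*sqrt(902))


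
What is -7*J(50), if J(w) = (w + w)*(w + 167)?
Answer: -151900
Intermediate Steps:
J(w) = 2*w*(167 + w) (J(w) = (2*w)*(167 + w) = 2*w*(167 + w))
-7*J(50) = -14*50*(167 + 50) = -14*50*217 = -7*21700 = -151900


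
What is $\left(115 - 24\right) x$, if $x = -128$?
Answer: $-11648$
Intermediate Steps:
$\left(115 - 24\right) x = \left(115 - 24\right) \left(-128\right) = 91 \left(-128\right) = -11648$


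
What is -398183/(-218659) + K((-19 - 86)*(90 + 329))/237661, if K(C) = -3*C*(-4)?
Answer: -20806262497/51966716599 ≈ -0.40038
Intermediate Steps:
K(C) = 12*C
-398183/(-218659) + K((-19 - 86)*(90 + 329))/237661 = -398183/(-218659) + (12*((-19 - 86)*(90 + 329)))/237661 = -398183*(-1/218659) + (12*(-105*419))*(1/237661) = 398183/218659 + (12*(-43995))*(1/237661) = 398183/218659 - 527940*1/237661 = 398183/218659 - 527940/237661 = -20806262497/51966716599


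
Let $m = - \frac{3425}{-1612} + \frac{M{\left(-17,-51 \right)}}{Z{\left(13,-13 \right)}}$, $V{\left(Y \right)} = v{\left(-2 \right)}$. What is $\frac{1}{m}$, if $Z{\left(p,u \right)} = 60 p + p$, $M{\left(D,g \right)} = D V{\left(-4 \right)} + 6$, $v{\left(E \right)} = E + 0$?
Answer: $\frac{98332}{213885} \approx 0.45974$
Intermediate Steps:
$v{\left(E \right)} = E$
$V{\left(Y \right)} = -2$
$M{\left(D,g \right)} = 6 - 2 D$ ($M{\left(D,g \right)} = D \left(-2\right) + 6 = - 2 D + 6 = 6 - 2 D$)
$Z{\left(p,u \right)} = 61 p$
$m = \frac{213885}{98332}$ ($m = - \frac{3425}{-1612} + \frac{6 - -34}{61 \cdot 13} = \left(-3425\right) \left(- \frac{1}{1612}\right) + \frac{6 + 34}{793} = \frac{3425}{1612} + 40 \cdot \frac{1}{793} = \frac{3425}{1612} + \frac{40}{793} = \frac{213885}{98332} \approx 2.1751$)
$\frac{1}{m} = \frac{1}{\frac{213885}{98332}} = \frac{98332}{213885}$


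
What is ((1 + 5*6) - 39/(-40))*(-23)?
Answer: -29417/40 ≈ -735.42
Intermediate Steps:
((1 + 5*6) - 39/(-40))*(-23) = ((1 + 30) - 39*(-1/40))*(-23) = (31 + 39/40)*(-23) = (1279/40)*(-23) = -29417/40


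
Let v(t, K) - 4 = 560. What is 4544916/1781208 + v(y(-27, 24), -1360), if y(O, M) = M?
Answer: 84095519/148434 ≈ 566.55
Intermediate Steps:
v(t, K) = 564 (v(t, K) = 4 + 560 = 564)
4544916/1781208 + v(y(-27, 24), -1360) = 4544916/1781208 + 564 = 4544916*(1/1781208) + 564 = 378743/148434 + 564 = 84095519/148434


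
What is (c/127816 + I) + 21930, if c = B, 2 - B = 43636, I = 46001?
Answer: 4341312531/63908 ≈ 67931.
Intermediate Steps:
B = -43634 (B = 2 - 1*43636 = 2 - 43636 = -43634)
c = -43634
(c/127816 + I) + 21930 = (-43634/127816 + 46001) + 21930 = (-43634*1/127816 + 46001) + 21930 = (-21817/63908 + 46001) + 21930 = 2939810091/63908 + 21930 = 4341312531/63908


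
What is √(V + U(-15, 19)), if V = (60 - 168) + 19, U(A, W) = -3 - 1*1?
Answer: I*√93 ≈ 9.6436*I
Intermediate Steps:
U(A, W) = -4 (U(A, W) = -3 - 1 = -4)
V = -89 (V = -108 + 19 = -89)
√(V + U(-15, 19)) = √(-89 - 4) = √(-93) = I*√93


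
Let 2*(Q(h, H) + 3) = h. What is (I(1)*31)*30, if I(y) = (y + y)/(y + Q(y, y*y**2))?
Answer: -1240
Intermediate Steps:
Q(h, H) = -3 + h/2
I(y) = 2*y/(-3 + 3*y/2) (I(y) = (y + y)/(y + (-3 + y/2)) = (2*y)/(-3 + 3*y/2) = 2*y/(-3 + 3*y/2))
(I(1)*31)*30 = (((4/3)*1/(-2 + 1))*31)*30 = (((4/3)*1/(-1))*31)*30 = (((4/3)*1*(-1))*31)*30 = -4/3*31*30 = -124/3*30 = -1240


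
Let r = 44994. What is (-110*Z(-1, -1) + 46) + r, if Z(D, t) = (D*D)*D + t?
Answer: 45260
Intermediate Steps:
Z(D, t) = t + D**3 (Z(D, t) = D**2*D + t = D**3 + t = t + D**3)
(-110*Z(-1, -1) + 46) + r = (-110*(-1 + (-1)**3) + 46) + 44994 = (-110*(-1 - 1) + 46) + 44994 = (-110*(-2) + 46) + 44994 = (220 + 46) + 44994 = 266 + 44994 = 45260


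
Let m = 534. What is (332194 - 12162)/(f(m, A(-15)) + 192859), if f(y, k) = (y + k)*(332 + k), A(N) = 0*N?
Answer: 320032/370147 ≈ 0.86461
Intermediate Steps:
A(N) = 0
f(y, k) = (332 + k)*(k + y) (f(y, k) = (k + y)*(332 + k) = (332 + k)*(k + y))
(332194 - 12162)/(f(m, A(-15)) + 192859) = (332194 - 12162)/((0**2 + 332*0 + 332*534 + 0*534) + 192859) = 320032/((0 + 0 + 177288 + 0) + 192859) = 320032/(177288 + 192859) = 320032/370147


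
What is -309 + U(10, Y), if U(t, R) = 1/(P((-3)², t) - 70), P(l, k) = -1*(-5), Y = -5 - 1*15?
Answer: -20086/65 ≈ -309.02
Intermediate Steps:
Y = -20 (Y = -5 - 15 = -20)
P(l, k) = 5
U(t, R) = -1/65 (U(t, R) = 1/(5 - 70) = 1/(-65) = -1/65)
-309 + U(10, Y) = -309 - 1/65 = -20086/65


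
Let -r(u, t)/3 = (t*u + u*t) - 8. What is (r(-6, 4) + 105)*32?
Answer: 8736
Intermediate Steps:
r(u, t) = 24 - 6*t*u (r(u, t) = -3*((t*u + u*t) - 8) = -3*((t*u + t*u) - 8) = -3*(2*t*u - 8) = -3*(-8 + 2*t*u) = 24 - 6*t*u)
(r(-6, 4) + 105)*32 = ((24 - 6*4*(-6)) + 105)*32 = ((24 + 144) + 105)*32 = (168 + 105)*32 = 273*32 = 8736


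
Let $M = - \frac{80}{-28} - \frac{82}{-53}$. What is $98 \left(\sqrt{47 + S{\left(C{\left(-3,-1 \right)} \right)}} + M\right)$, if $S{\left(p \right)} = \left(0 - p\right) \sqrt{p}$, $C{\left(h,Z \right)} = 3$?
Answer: $\frac{22876}{53} + 98 \sqrt{47 - 3 \sqrt{3}} \approx 1065.3$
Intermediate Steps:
$S{\left(p \right)} = - p^{\frac{3}{2}}$ ($S{\left(p \right)} = - p \sqrt{p} = - p^{\frac{3}{2}}$)
$M = \frac{1634}{371}$ ($M = \left(-80\right) \left(- \frac{1}{28}\right) - - \frac{82}{53} = \frac{20}{7} + \frac{82}{53} = \frac{1634}{371} \approx 4.4043$)
$98 \left(\sqrt{47 + S{\left(C{\left(-3,-1 \right)} \right)}} + M\right) = 98 \left(\sqrt{47 - 3^{\frac{3}{2}}} + \frac{1634}{371}\right) = 98 \left(\sqrt{47 - 3 \sqrt{3}} + \frac{1634}{371}\right) = 98 \left(\frac{1634}{371} + \sqrt{47 - 3 \sqrt{3}}\right) = \frac{22876}{53} + 98 \sqrt{47 - 3 \sqrt{3}}$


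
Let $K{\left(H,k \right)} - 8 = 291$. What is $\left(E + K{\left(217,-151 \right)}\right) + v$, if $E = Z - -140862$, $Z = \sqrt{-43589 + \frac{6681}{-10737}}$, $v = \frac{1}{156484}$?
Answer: $\frac{22089437925}{156484} + \frac{i \sqrt{558349976382}}{3579} \approx 1.4116 \cdot 10^{5} + 208.78 i$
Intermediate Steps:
$v = \frac{1}{156484} \approx 6.3904 \cdot 10^{-6}$
$K{\left(H,k \right)} = 299$ ($K{\left(H,k \right)} = 8 + 291 = 299$)
$Z = \frac{i \sqrt{558349976382}}{3579}$ ($Z = \sqrt{-43589 + 6681 \left(- \frac{1}{10737}\right)} = \sqrt{-43589 - \frac{2227}{3579}} = \sqrt{- \frac{156007258}{3579}} = \frac{i \sqrt{558349976382}}{3579} \approx 208.78 i$)
$E = 140862 + \frac{i \sqrt{558349976382}}{3579}$ ($E = \frac{i \sqrt{558349976382}}{3579} - -140862 = \frac{i \sqrt{558349976382}}{3579} + 140862 = 140862 + \frac{i \sqrt{558349976382}}{3579} \approx 1.4086 \cdot 10^{5} + 208.78 i$)
$\left(E + K{\left(217,-151 \right)}\right) + v = \left(\left(140862 + \frac{i \sqrt{558349976382}}{3579}\right) + 299\right) + \frac{1}{156484} = \left(141161 + \frac{i \sqrt{558349976382}}{3579}\right) + \frac{1}{156484} = \frac{22089437925}{156484} + \frac{i \sqrt{558349976382}}{3579}$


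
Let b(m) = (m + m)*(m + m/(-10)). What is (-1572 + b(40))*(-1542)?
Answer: -2016936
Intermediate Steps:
b(m) = 9*m²/5 (b(m) = (2*m)*(m + m*(-⅒)) = (2*m)*(m - m/10) = (2*m)*(9*m/10) = 9*m²/5)
(-1572 + b(40))*(-1542) = (-1572 + (9/5)*40²)*(-1542) = (-1572 + (9/5)*1600)*(-1542) = (-1572 + 2880)*(-1542) = 1308*(-1542) = -2016936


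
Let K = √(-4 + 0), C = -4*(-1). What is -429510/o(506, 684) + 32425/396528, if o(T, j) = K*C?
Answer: 32425/396528 + 214755*I/4 ≈ 0.081772 + 53689.0*I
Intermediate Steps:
C = 4
K = 2*I (K = √(-4) = 2*I ≈ 2.0*I)
o(T, j) = 8*I (o(T, j) = (2*I)*4 = 8*I)
-429510/o(506, 684) + 32425/396528 = -429510*(-I/8) + 32425/396528 = -(-214755)*I/4 + 32425*(1/396528) = 214755*I/4 + 32425/396528 = 32425/396528 + 214755*I/4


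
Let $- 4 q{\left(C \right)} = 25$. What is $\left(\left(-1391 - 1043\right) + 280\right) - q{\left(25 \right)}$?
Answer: $- \frac{8591}{4} \approx -2147.8$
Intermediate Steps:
$q{\left(C \right)} = - \frac{25}{4}$ ($q{\left(C \right)} = \left(- \frac{1}{4}\right) 25 = - \frac{25}{4}$)
$\left(\left(-1391 - 1043\right) + 280\right) - q{\left(25 \right)} = \left(\left(-1391 - 1043\right) + 280\right) - - \frac{25}{4} = \left(-2434 + 280\right) + \frac{25}{4} = -2154 + \frac{25}{4} = - \frac{8591}{4}$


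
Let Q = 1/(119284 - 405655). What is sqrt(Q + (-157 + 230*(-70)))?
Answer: 2*I*sqrt(37033603900003)/95457 ≈ 127.5*I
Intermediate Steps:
Q = -1/286371 (Q = 1/(-286371) = -1/286371 ≈ -3.4920e-6)
sqrt(Q + (-157 + 230*(-70))) = sqrt(-1/286371 + (-157 + 230*(-70))) = sqrt(-1/286371 + (-157 - 16100)) = sqrt(-1/286371 - 16257) = sqrt(-4655533348/286371) = 2*I*sqrt(37033603900003)/95457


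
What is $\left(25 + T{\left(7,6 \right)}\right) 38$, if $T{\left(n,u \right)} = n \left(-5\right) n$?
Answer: $-8360$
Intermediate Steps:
$T{\left(n,u \right)} = - 5 n^{2}$ ($T{\left(n,u \right)} = - 5 n n = - 5 n^{2}$)
$\left(25 + T{\left(7,6 \right)}\right) 38 = \left(25 - 5 \cdot 7^{2}\right) 38 = \left(25 - 245\right) 38 = \left(-220\right) 38 = -8360$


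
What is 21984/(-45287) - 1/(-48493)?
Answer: -1066024825/2196102491 ≈ -0.48542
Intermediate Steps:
21984/(-45287) - 1/(-48493) = 21984*(-1/45287) - 1*(-1/48493) = -21984/45287 + 1/48493 = -1066024825/2196102491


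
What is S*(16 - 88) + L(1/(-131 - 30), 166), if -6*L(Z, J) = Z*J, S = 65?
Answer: -2260357/483 ≈ -4679.8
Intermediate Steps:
L(Z, J) = -J*Z/6 (L(Z, J) = -Z*J/6 = -J*Z/6)
S*(16 - 88) + L(1/(-131 - 30), 166) = 65*(16 - 88) - ⅙*166/(-131 - 30) = 65*(-72) - ⅙*166/(-161) = -4680 - ⅙*166*(-1/161) = -4680 + 83/483 = -2260357/483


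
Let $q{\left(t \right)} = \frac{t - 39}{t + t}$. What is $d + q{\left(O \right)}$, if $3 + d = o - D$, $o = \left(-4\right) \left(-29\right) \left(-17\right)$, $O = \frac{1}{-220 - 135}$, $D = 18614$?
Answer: $-13666$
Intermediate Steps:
$O = - \frac{1}{355}$ ($O = \frac{1}{-355} = - \frac{1}{355} \approx -0.0028169$)
$q{\left(t \right)} = \frac{-39 + t}{2 t}$
$o = -1972$ ($o = 116 \left(-17\right) = -1972$)
$d = -20589$ ($d = -3 - 20586 = -20589$)
$d + q{\left(O \right)} = -20589 + \frac{-39 - \frac{1}{355}}{2 \left(- \frac{1}{355}\right)} = -20589 + \frac{1}{2} \left(-355\right) \left(- \frac{13846}{355}\right) = -20589 + 6923 = -13666$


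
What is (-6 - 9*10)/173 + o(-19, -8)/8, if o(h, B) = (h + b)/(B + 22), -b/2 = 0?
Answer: -14039/19376 ≈ -0.72456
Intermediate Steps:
b = 0 (b = -2*0 = 0)
o(h, B) = h/(22 + B) (o(h, B) = (h + 0)/(B + 22) = h/(22 + B))
(-6 - 9*10)/173 + o(-19, -8)/8 = (-6 - 9*10)/173 - 19/(22 - 8)/8 = (-6 - 90)*(1/173) - 19/14*(⅛) = -96*1/173 - 19*1/14*(⅛) = -96/173 - 19/14*⅛ = -96/173 - 19/112 = -14039/19376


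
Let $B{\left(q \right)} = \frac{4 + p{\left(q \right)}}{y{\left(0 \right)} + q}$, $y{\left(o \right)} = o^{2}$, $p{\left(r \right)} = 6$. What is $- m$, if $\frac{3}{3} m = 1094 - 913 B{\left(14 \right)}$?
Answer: $- \frac{3093}{7} \approx -441.86$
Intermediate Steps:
$B{\left(q \right)} = \frac{10}{q}$ ($B{\left(q \right)} = \frac{4 + 6}{0^{2} + q} = \frac{10}{0 + q} = \frac{10}{q}$)
$m = \frac{3093}{7}$ ($m = 1094 - 913 \cdot \frac{10}{14} = 1094 - 913 \cdot 10 \cdot \frac{1}{14} = 1094 - \frac{4565}{7} = \frac{3093}{7} \approx 441.86$)
$- m = \left(-1\right) \frac{3093}{7} = - \frac{3093}{7}$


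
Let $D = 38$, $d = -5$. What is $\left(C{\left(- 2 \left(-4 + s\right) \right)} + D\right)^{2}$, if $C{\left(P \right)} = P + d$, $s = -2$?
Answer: $2025$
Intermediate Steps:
$C{\left(P \right)} = -5 + P$ ($C{\left(P \right)} = P - 5 = -5 + P$)
$\left(C{\left(- 2 \left(-4 + s\right) \right)} + D\right)^{2} = \left(\left(-5 - 2 \left(-4 - 2\right)\right) + 38\right)^{2} = \left(\left(-5 - -12\right) + 38\right)^{2} = \left(\left(-5 + 12\right) + 38\right)^{2} = \left(7 + 38\right)^{2} = 45^{2} = 2025$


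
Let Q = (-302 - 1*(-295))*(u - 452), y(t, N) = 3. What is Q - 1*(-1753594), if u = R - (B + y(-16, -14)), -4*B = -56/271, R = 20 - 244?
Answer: 476512135/271 ≈ 1.7583e+6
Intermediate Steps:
R = -224
B = 14/271 (B = -(-14)/271 = -¼*(-56/271) = 14/271 ≈ 0.051661)
u = -61531/271 (u = -224 - (14/271 + 3) = -224 - 1*827/271 = -224 - 827/271 = -61531/271 ≈ -227.05)
Q = 1288161/271 (Q = (-302 - 1*(-295))*(-61531/271 - 452) = (-302 + 295)*(-184023/271) = -7*(-184023/271) = 1288161/271 ≈ 4753.4)
Q - 1*(-1753594) = 1288161/271 - 1*(-1753594) = 1288161/271 + 1753594 = 476512135/271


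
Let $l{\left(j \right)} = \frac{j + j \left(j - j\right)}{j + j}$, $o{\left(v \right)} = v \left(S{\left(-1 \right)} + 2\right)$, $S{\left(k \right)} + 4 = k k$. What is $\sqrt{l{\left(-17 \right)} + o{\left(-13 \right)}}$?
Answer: $\frac{3 \sqrt{6}}{2} \approx 3.6742$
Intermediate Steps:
$S{\left(k \right)} = -4 + k^{2}$ ($S{\left(k \right)} = -4 + k k = -4 + k^{2}$)
$o{\left(v \right)} = - v$ ($o{\left(v \right)} = v \left(\left(-4 + \left(-1\right)^{2}\right) + 2\right) = v \left(\left(-4 + 1\right) + 2\right) = v \left(-3 + 2\right) = v \left(-1\right) = - v$)
$l{\left(j \right)} = \frac{1}{2}$ ($l{\left(j \right)} = \frac{j + j 0}{2 j} = \left(j + 0\right) \frac{1}{2 j} = j \frac{1}{2 j} = \frac{1}{2}$)
$\sqrt{l{\left(-17 \right)} + o{\left(-13 \right)}} = \sqrt{\frac{1}{2} - -13} = \sqrt{\frac{1}{2} + 13} = \sqrt{\frac{27}{2}} = \frac{3 \sqrt{6}}{2}$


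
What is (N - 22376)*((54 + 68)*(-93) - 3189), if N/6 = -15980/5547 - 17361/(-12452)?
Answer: 3745558657790595/11511874 ≈ 3.2536e+8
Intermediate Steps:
N = -102681493/11511874 (N = 6*(-15980/5547 - 17361/(-12452)) = 6*(-15980*1/5547 - 17361*(-1/12452)) = 6*(-15980/5547 + 17361/12452) = 6*(-102681493/69071244) = -102681493/11511874 ≈ -8.9196)
(N - 22376)*((54 + 68)*(-93) - 3189) = (-102681493/11511874 - 22376)*((54 + 68)*(-93) - 3189) = -257692374117*(122*(-93) - 3189)/11511874 = -257692374117*(-11346 - 3189)/11511874 = -257692374117/11511874*(-14535) = 3745558657790595/11511874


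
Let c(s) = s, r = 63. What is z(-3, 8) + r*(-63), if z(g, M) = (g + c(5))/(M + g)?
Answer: -19843/5 ≈ -3968.6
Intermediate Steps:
z(g, M) = (5 + g)/(M + g) (z(g, M) = (g + 5)/(M + g) = (5 + g)/(M + g))
z(-3, 8) + r*(-63) = (5 - 3)/(8 - 3) + 63*(-63) = 2/5 - 3969 = (⅕)*2 - 3969 = ⅖ - 3969 = -19843/5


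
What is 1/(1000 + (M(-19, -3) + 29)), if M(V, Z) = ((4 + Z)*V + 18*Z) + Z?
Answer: 1/953 ≈ 0.0010493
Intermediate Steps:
M(V, Z) = 19*Z + V*(4 + Z) (M(V, Z) = (V*(4 + Z) + 18*Z) + Z = (18*Z + V*(4 + Z)) + Z = 19*Z + V*(4 + Z))
1/(1000 + (M(-19, -3) + 29)) = 1/(1000 + ((4*(-19) + 19*(-3) - 19*(-3)) + 29)) = 1/(1000 + ((-76 - 57 + 57) + 29)) = 1/(1000 + (-76 + 29)) = 1/(1000 - 47) = 1/953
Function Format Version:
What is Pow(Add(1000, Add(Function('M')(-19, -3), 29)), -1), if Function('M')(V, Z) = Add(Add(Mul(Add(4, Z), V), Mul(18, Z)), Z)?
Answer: Rational(1, 953) ≈ 0.0010493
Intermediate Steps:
Function('M')(V, Z) = Add(Mul(19, Z), Mul(V, Add(4, Z))) (Function('M')(V, Z) = Add(Add(Mul(V, Add(4, Z)), Mul(18, Z)), Z) = Add(Add(Mul(18, Z), Mul(V, Add(4, Z))), Z) = Add(Mul(19, Z), Mul(V, Add(4, Z))))
Pow(Add(1000, Add(Function('M')(-19, -3), 29)), -1) = Pow(Add(1000, Add(Add(Mul(4, -19), Mul(19, -3), Mul(-19, -3)), 29)), -1) = Pow(Add(1000, Add(Add(-76, -57, 57), 29)), -1) = Pow(Add(1000, Add(-76, 29)), -1) = Pow(Add(1000, -47), -1) = Pow(953, -1) = Rational(1, 953)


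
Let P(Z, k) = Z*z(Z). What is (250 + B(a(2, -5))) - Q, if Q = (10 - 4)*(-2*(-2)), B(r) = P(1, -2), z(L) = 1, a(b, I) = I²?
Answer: 227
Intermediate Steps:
P(Z, k) = Z (P(Z, k) = Z*1 = Z)
B(r) = 1
Q = 24 (Q = 6*4 = 24)
(250 + B(a(2, -5))) - Q = (250 + 1) - 1*24 = 251 - 24 = 227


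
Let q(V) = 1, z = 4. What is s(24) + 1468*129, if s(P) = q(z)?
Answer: 189373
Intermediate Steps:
s(P) = 1
s(24) + 1468*129 = 1 + 1468*129 = 1 + 189372 = 189373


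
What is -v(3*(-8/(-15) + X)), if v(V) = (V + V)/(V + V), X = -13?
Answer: -1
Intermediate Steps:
v(V) = 1 (v(V) = (2*V)/((2*V)) = (2*V)*(1/(2*V)) = 1)
-v(3*(-8/(-15) + X)) = -1*1 = -1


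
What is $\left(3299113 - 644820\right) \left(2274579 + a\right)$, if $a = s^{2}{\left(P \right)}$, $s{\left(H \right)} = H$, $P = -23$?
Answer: $6038803238644$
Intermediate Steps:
$a = 529$ ($a = \left(-23\right)^{2} = 529$)
$\left(3299113 - 644820\right) \left(2274579 + a\right) = \left(3299113 - 644820\right) \left(2274579 + 529\right) = 2654293 \cdot 2275108 = 6038803238644$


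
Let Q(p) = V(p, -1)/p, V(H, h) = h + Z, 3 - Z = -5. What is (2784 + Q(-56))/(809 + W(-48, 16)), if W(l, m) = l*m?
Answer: 22271/328 ≈ 67.899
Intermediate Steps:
Z = 8 (Z = 3 - 1*(-5) = 3 + 5 = 8)
V(H, h) = 8 + h (V(H, h) = h + 8 = 8 + h)
Q(p) = 7/p (Q(p) = (8 - 1)/p = 7/p)
(2784 + Q(-56))/(809 + W(-48, 16)) = (2784 + 7/(-56))/(809 - 48*16) = (2784 + 7*(-1/56))/(809 - 768) = (2784 - ⅛)/41 = (22271/8)*(1/41) = 22271/328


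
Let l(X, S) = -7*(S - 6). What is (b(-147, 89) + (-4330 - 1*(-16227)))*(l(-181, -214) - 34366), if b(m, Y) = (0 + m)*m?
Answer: -1099867956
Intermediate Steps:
l(X, S) = 42 - 7*S (l(X, S) = -7*(-6 + S) = 42 - 7*S)
b(m, Y) = m² (b(m, Y) = m*m = m²)
(b(-147, 89) + (-4330 - 1*(-16227)))*(l(-181, -214) - 34366) = ((-147)² + (-4330 - 1*(-16227)))*((42 - 7*(-214)) - 34366) = (21609 + (-4330 + 16227))*((42 + 1498) - 34366) = (21609 + 11897)*(1540 - 34366) = 33506*(-32826) = -1099867956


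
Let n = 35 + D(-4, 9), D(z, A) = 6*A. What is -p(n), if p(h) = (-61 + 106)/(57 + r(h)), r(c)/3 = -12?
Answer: -15/7 ≈ -2.1429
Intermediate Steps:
r(c) = -36 (r(c) = 3*(-12) = -36)
n = 89 (n = 35 + 6*9 = 35 + 54 = 89)
p(h) = 15/7 (p(h) = (-61 + 106)/(57 - 36) = 45/21 = 45*(1/21) = 15/7)
-p(n) = -1*15/7 = -15/7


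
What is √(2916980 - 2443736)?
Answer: 2*√118311 ≈ 687.93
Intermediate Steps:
√(2916980 - 2443736) = √473244 = 2*√118311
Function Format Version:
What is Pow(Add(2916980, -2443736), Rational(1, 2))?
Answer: Mul(2, Pow(118311, Rational(1, 2))) ≈ 687.93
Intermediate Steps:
Pow(Add(2916980, -2443736), Rational(1, 2)) = Pow(473244, Rational(1, 2)) = Mul(2, Pow(118311, Rational(1, 2)))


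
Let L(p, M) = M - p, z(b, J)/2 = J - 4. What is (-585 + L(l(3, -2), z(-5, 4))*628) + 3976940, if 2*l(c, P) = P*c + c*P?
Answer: 3980123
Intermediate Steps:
z(b, J) = -8 + 2*J (z(b, J) = 2*(J - 4) = 2*(-4 + J) = -8 + 2*J)
l(c, P) = P*c (l(c, P) = (P*c + c*P)/2 = (P*c + P*c)/2 = (2*P*c)/2 = P*c)
(-585 + L(l(3, -2), z(-5, 4))*628) + 3976940 = (-585 + ((-8 + 2*4) - (-2)*3)*628) + 3976940 = (-585 + ((-8 + 8) - 1*(-6))*628) + 3976940 = (-585 + (0 + 6)*628) + 3976940 = (-585 + 6*628) + 3976940 = (-585 + 3768) + 3976940 = 3183 + 3976940 = 3980123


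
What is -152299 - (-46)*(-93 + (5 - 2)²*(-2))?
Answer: -157405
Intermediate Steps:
-152299 - (-46)*(-93 + (5 - 2)²*(-2)) = -152299 - (-46)*(-93 + 3²*(-2)) = -152299 - (-46)*(-93 + 9*(-2)) = -152299 - (-46)*(-93 - 18) = -152299 - (-46)*(-111) = -152299 - 1*5106 = -152299 - 5106 = -157405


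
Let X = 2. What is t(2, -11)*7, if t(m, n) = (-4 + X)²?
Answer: 28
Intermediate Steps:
t(m, n) = 4 (t(m, n) = (-4 + 2)² = (-2)² = 4)
t(2, -11)*7 = 4*7 = 28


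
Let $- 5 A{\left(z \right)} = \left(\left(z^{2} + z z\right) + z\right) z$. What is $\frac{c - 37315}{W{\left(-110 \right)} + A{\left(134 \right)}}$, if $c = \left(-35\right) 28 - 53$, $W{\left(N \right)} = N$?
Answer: $\frac{95870}{2415357} \approx 0.039692$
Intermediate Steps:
$c = -1033$ ($c = -980 - 53 = -1033$)
$A{\left(z \right)} = - \frac{z \left(z + 2 z^{2}\right)}{5}$ ($A{\left(z \right)} = - \frac{\left(\left(z^{2} + z z\right) + z\right) z}{5} = - \frac{\left(\left(z^{2} + z^{2}\right) + z\right) z}{5} = - \frac{\left(2 z^{2} + z\right) z}{5} = - \frac{\left(z + 2 z^{2}\right) z}{5} = - \frac{z \left(z + 2 z^{2}\right)}{5}$)
$\frac{c - 37315}{W{\left(-110 \right)} + A{\left(134 \right)}} = \frac{-1033 - 37315}{-110 + \frac{134^{2} \left(-1 - 268\right)}{5}} = - \frac{38348}{-110 + \frac{1}{5} \cdot 17956 \left(-1 - 268\right)} = - \frac{38348}{-110 + \frac{1}{5} \cdot 17956 \left(-269\right)} = - \frac{38348}{-110 - \frac{4830164}{5}} = - \frac{38348}{- \frac{4830714}{5}} = \left(-38348\right) \left(- \frac{5}{4830714}\right) = \frac{95870}{2415357}$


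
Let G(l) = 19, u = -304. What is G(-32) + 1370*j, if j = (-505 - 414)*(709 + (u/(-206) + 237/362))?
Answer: -16691721439418/18643 ≈ -8.9533e+8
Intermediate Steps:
j = -24367477071/37286 (j = (-505 - 414)*(709 + (-304/(-206) + 237/362)) = -919*(709 + (-304*(-1/206) + 237*(1/362))) = -919*(709 + (152/103 + 237/362)) = -919*(709 + 79435/37286) = -919*26515209/37286 = -24367477071/37286 ≈ -6.5353e+5)
G(-32) + 1370*j = 19 + 1370*(-24367477071/37286) = 19 - 16691721793635/18643 = -16691721439418/18643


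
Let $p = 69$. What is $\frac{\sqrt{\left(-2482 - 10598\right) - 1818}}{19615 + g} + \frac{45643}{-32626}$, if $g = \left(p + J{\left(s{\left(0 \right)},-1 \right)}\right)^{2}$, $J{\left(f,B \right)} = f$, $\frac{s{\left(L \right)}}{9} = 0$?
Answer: $- \frac{45643}{32626} + \frac{i \sqrt{14898}}{24376} \approx -1.399 + 0.0050073 i$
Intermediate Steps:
$s{\left(L \right)} = 0$ ($s{\left(L \right)} = 9 \cdot 0 = 0$)
$g = 4761$ ($g = \left(69 + 0\right)^{2} = 69^{2} = 4761$)
$\frac{\sqrt{\left(-2482 - 10598\right) - 1818}}{19615 + g} + \frac{45643}{-32626} = \frac{\sqrt{\left(-2482 - 10598\right) - 1818}}{19615 + 4761} + \frac{45643}{-32626} = \frac{\sqrt{-13080 - 1818}}{24376} + 45643 \left(- \frac{1}{32626}\right) = \sqrt{-14898} \cdot \frac{1}{24376} - \frac{45643}{32626} = i \sqrt{14898} \cdot \frac{1}{24376} - \frac{45643}{32626} = \frac{i \sqrt{14898}}{24376} - \frac{45643}{32626} = - \frac{45643}{32626} + \frac{i \sqrt{14898}}{24376}$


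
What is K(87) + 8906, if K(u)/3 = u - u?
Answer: 8906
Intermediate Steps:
K(u) = 0 (K(u) = 3*(u - u) = 3*0 = 0)
K(87) + 8906 = 0 + 8906 = 8906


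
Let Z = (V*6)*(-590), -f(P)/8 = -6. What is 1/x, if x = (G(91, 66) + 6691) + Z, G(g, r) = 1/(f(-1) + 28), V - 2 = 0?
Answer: -76/29563 ≈ -0.0025708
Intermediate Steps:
V = 2 (V = 2 + 0 = 2)
f(P) = 48 (f(P) = -8*(-6) = 48)
G(g, r) = 1/76 (G(g, r) = 1/(48 + 28) = 1/76)
Z = -7080 (Z = (2*6)*(-590) = 12*(-590) = -7080)
x = -29563/76 (x = (1/76 + 6691) - 7080 = 508517/76 - 7080 = -29563/76 ≈ -388.99)
1/x = 1/(-29563/76) = -76/29563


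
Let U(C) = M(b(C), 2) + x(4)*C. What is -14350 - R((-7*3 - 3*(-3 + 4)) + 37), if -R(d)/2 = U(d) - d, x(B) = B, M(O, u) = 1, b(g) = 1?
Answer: -14270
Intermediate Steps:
U(C) = 1 + 4*C
R(d) = -2 - 6*d (R(d) = -2*((1 + 4*d) - d) = -2*(1 + 3*d) = -2 - 6*d)
-14350 - R((-7*3 - 3*(-3 + 4)) + 37) = -14350 - (-2 - 6*((-7*3 - 3*(-3 + 4)) + 37)) = -14350 - (-2 - 6*((-21 - 3*1) + 37)) = -14350 - (-2 - 6*((-21 - 3) + 37)) = -14350 - (-2 - 6*(-24 + 37)) = -14350 - (-2 - 6*13) = -14350 - (-2 - 78) = -14350 - 1*(-80) = -14350 + 80 = -14270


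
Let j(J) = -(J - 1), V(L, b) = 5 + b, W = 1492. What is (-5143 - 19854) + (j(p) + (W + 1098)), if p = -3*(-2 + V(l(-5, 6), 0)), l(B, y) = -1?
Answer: -22397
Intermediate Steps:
p = -9 (p = -3*(-2 + (5 + 0)) = -3*(-2 + 5) = -3*3 = -9)
j(J) = 1 - J (j(J) = -(-1 + J) = 1 - J)
(-5143 - 19854) + (j(p) + (W + 1098)) = (-5143 - 19854) + ((1 - 1*(-9)) + (1492 + 1098)) = -24997 + ((1 + 9) + 2590) = -24997 + (10 + 2590) = -24997 + 2600 = -22397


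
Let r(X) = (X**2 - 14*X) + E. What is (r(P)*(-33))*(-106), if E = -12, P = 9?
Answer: -199386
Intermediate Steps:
r(X) = -12 + X**2 - 14*X (r(X) = (X**2 - 14*X) - 12 = -12 + X**2 - 14*X)
(r(P)*(-33))*(-106) = ((-12 + 9**2 - 14*9)*(-33))*(-106) = ((-12 + 81 - 126)*(-33))*(-106) = -57*(-33)*(-106) = 1881*(-106) = -199386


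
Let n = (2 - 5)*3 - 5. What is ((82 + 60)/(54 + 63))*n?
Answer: -1988/117 ≈ -16.991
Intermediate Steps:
n = -14 (n = -3*3 - 5 = -9 - 5 = -14)
((82 + 60)/(54 + 63))*n = ((82 + 60)/(54 + 63))*(-14) = (142/117)*(-14) = -1988/117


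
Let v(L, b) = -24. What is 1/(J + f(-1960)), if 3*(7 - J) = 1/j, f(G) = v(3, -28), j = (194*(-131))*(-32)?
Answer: -2439744/41475649 ≈ -0.058824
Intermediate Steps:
j = 813248 (j = -25414*(-32) = 813248)
f(G) = -24
J = 17078207/2439744 (J = 7 - ⅓/813248 = 7 - ⅓*1/813248 = 7 - 1/2439744 = 17078207/2439744 ≈ 7.0000)
1/(J + f(-1960)) = 1/(17078207/2439744 - 24) = 1/(-41475649/2439744) = -2439744/41475649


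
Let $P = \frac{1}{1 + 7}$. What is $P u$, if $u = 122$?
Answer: $\frac{61}{4} \approx 15.25$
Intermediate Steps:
$P = \frac{1}{8} \approx 0.125$
$P u = \frac{1}{8} \cdot 122 = \frac{61}{4}$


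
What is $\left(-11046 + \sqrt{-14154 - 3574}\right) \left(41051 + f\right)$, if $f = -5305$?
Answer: $-394850316 + 285968 i \sqrt{277} \approx -3.9485 \cdot 10^{8} + 4.7595 \cdot 10^{6} i$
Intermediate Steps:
$\left(-11046 + \sqrt{-14154 - 3574}\right) \left(41051 + f\right) = \left(-11046 + \sqrt{-14154 - 3574}\right) \left(41051 - 5305\right) = \left(-11046 + \sqrt{-17728}\right) 35746 = \left(-11046 + 8 i \sqrt{277}\right) 35746 = -394850316 + 285968 i \sqrt{277}$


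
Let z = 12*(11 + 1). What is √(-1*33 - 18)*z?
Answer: 144*I*√51 ≈ 1028.4*I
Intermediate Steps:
z = 144 (z = 12*12 = 144)
√(-1*33 - 18)*z = √(-1*33 - 18)*144 = √(-33 - 18)*144 = √(-51)*144 = (I*√51)*144 = 144*I*√51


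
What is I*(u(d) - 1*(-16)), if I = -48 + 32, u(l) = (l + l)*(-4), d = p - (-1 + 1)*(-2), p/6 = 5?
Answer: 3584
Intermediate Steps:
p = 30 (p = 6*5 = 30)
d = 30 (d = 30 - (-1 + 1)*(-2) = 30 - 0*(-2) = 30 - 1*0 = 30 + 0 = 30)
u(l) = -8*l (u(l) = (2*l)*(-4) = -8*l)
I = -16
I*(u(d) - 1*(-16)) = -16*(-8*30 - 1*(-16)) = -16*(-240 + 16) = -16*(-224) = 3584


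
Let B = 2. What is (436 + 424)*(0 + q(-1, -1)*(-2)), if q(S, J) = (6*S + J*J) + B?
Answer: 5160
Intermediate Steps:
q(S, J) = 2 + J² + 6*S (q(S, J) = (6*S + J*J) + 2 = (6*S + J²) + 2 = (J² + 6*S) + 2 = 2 + J² + 6*S)
(436 + 424)*(0 + q(-1, -1)*(-2)) = (436 + 424)*(0 + (2 + (-1)² + 6*(-1))*(-2)) = 860*(0 + (2 + 1 - 6)*(-2)) = 860*(0 - 3*(-2)) = 860*(0 + 6) = 860*6 = 5160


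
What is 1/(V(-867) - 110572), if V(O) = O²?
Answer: 1/641117 ≈ 1.5598e-6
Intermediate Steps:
1/(V(-867) - 110572) = 1/((-867)² - 110572) = 1/(751689 - 110572) = 1/641117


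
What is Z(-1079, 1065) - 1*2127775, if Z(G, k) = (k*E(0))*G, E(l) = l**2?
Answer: -2127775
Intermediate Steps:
Z(G, k) = 0 (Z(G, k) = (k*0**2)*G = (k*0)*G = 0*G = 0)
Z(-1079, 1065) - 1*2127775 = 0 - 1*2127775 = 0 - 2127775 = -2127775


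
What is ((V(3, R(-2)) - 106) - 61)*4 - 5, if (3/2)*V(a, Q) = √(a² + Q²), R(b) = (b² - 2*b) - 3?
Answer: -673 + 8*√34/3 ≈ -657.45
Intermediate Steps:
R(b) = -3 + b² - 2*b
V(a, Q) = 2*√(Q² + a²)/3 (V(a, Q) = 2*√(a² + Q²)/3 = 2*√(Q² + a²)/3)
((V(3, R(-2)) - 106) - 61)*4 - 5 = ((2*√((-3 + (-2)² - 2*(-2))² + 3²)/3 - 106) - 61)*4 - 5 = ((2*√((-3 + 4 + 4)² + 9)/3 - 106) - 61)*4 - 5 = ((2*√(5² + 9)/3 - 106) - 61)*4 - 5 = ((2*√(25 + 9)/3 - 106) - 61)*4 - 5 = ((2*√34/3 - 106) - 61)*4 - 5 = ((-106 + 2*√34/3) - 61)*4 - 5 = (-167 + 2*√34/3)*4 - 5 = (-668 + 8*√34/3) - 5 = -673 + 8*√34/3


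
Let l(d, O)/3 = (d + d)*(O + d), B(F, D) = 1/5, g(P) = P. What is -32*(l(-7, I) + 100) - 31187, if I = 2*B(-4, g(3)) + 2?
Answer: -202847/5 ≈ -40569.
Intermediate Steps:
B(F, D) = ⅕
I = 12/5 (I = 2*(⅕) + 2 = ⅖ + 2 = 12/5 ≈ 2.4000)
l(d, O) = 6*d*(O + d) (l(d, O) = 3*((d + d)*(O + d)) = 3*((2*d)*(O + d)) = 3*(2*d*(O + d)) = 6*d*(O + d))
-32*(l(-7, I) + 100) - 31187 = -32*(6*(-7)*(12/5 - 7) + 100) - 31187 = -32*(6*(-7)*(-23/5) + 100) - 31187 = -32*(966/5 + 100) - 31187 = -32*1466/5 - 31187 = -46912/5 - 31187 = -202847/5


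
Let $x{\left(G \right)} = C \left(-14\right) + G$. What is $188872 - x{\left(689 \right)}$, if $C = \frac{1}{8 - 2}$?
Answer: $\frac{564556}{3} \approx 1.8819 \cdot 10^{5}$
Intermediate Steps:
$C = \frac{1}{6} \approx 0.16667$
$x{\left(G \right)} = - \frac{7}{3} + G$ ($x{\left(G \right)} = \frac{1}{6} \left(-14\right) + G = - \frac{7}{3} + G$)
$188872 - x{\left(689 \right)} = 188872 - \left(- \frac{7}{3} + 689\right) = 188872 - \frac{2060}{3} = \frac{564556}{3}$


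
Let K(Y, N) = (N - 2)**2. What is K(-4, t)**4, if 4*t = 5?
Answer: 6561/65536 ≈ 0.10011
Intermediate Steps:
t = 5/4 (t = (1/4)*5 = 5/4 ≈ 1.2500)
K(Y, N) = (-2 + N)**2
K(-4, t)**4 = ((-2 + 5/4)**2)**4 = ((-3/4)**2)**4 = (9/16)**4 = 6561/65536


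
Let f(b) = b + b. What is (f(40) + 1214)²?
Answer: 1674436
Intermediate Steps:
f(b) = 2*b
(f(40) + 1214)² = (2*40 + 1214)² = (80 + 1214)² = 1294² = 1674436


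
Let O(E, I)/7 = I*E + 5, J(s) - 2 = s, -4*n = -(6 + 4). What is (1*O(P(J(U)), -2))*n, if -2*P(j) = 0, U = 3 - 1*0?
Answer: 175/2 ≈ 87.500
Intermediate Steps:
U = 3 (U = 3 + 0 = 3)
n = 5/2 (n = -(-1)*(6 + 4)/4 = -(-1)*10/4 = -1/4*(-10) = 5/2 ≈ 2.5000)
J(s) = 2 + s
P(j) = 0 (P(j) = -1/2*0 = 0)
O(E, I) = 35 + 7*E*I (O(E, I) = 7*(I*E + 5) = 7*(E*I + 5) = 7*(5 + E*I) = 35 + 7*E*I)
(1*O(P(J(U)), -2))*n = (1*(35 + 7*0*(-2)))*(5/2) = (1*(35 + 0))*(5/2) = (1*35)*(5/2) = 35*(5/2) = 175/2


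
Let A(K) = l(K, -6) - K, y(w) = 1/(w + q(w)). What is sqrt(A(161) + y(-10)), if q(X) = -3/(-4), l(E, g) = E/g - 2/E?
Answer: I*sqrt(240109287474)/35742 ≈ 13.71*I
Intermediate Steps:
l(E, g) = -2/E + E/g
q(X) = 3/4 (q(X) = -3*(-1/4) = 3/4)
y(w) = 1/(3/4 + w) (y(w) = 1/(w + 3/4) = 1/(3/4 + w))
A(K) = -2/K - 7*K/6 (A(K) = (-2/K + K/(-6)) - K = (-2/K + K*(-1/6)) - K = (-2/K - K/6) - K = -2/K - 7*K/6)
sqrt(A(161) + y(-10)) = sqrt((-2/161 - 7/6*161) + 4/(3 + 4*(-10))) = sqrt((-2*1/161 - 1127/6) + 4/(3 - 40)) = sqrt((-2/161 - 1127/6) + 4/(-37)) = sqrt(-181459/966 + 4*(-1/37)) = sqrt(-181459/966 - 4/37) = sqrt(-6717847/35742) = I*sqrt(240109287474)/35742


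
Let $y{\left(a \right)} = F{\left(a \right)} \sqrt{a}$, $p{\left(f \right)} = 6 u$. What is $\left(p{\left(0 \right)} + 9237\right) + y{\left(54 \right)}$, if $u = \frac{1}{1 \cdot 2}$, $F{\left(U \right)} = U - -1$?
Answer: $9240 + 165 \sqrt{6} \approx 9644.2$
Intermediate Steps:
$F{\left(U \right)} = 1 + U$ ($F{\left(U \right)} = U + 1 = 1 + U$)
$u = \frac{1}{2} \approx 0.5$
$p{\left(f \right)} = 3$ ($p{\left(f \right)} = 6 \cdot \frac{1}{2} = 3$)
$y{\left(a \right)} = \sqrt{a} \left(1 + a\right)$ ($y{\left(a \right)} = \left(1 + a\right) \sqrt{a} = \sqrt{a} \left(1 + a\right)$)
$\left(p{\left(0 \right)} + 9237\right) + y{\left(54 \right)} = \left(3 + 9237\right) + \sqrt{54} \left(1 + 54\right) = 9240 + 3 \sqrt{6} \cdot 55 = 9240 + 165 \sqrt{6}$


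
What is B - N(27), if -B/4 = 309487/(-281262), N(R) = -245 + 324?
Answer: -10490875/140631 ≈ -74.599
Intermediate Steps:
N(R) = 79
B = 618974/140631 (B = -1237948/(-281262) = -1237948*(-1)/281262 = -4*(-309487/281262) = 618974/140631 ≈ 4.4014)
B - N(27) = 618974/140631 - 1*79 = 618974/140631 - 79 = -10490875/140631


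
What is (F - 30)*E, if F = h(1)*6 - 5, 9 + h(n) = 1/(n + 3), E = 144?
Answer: -12600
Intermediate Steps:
h(n) = -9 + 1/(3 + n) (h(n) = -9 + 1/(n + 3) = -9 + 1/(3 + n))
F = -115/2 (F = ((-26 - 9*1)/(3 + 1))*6 - 5 = ((-26 - 9)/4)*6 - 5 = ((¼)*(-35))*6 - 5 = -35/4*6 - 5 = -105/2 - 5 = -115/2 ≈ -57.500)
(F - 30)*E = (-115/2 - 30)*144 = -175/2*144 = -12600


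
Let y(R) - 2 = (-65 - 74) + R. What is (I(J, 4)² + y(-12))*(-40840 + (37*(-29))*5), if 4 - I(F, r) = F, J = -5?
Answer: 3141940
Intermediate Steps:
I(F, r) = 4 - F
y(R) = -137 + R (y(R) = 2 + ((-65 - 74) + R) = 2 + (-139 + R) = -137 + R)
(I(J, 4)² + y(-12))*(-40840 + (37*(-29))*5) = ((4 - 1*(-5))² + (-137 - 12))*(-40840 + (37*(-29))*5) = ((4 + 5)² - 149)*(-40840 - 1073*5) = (9² - 149)*(-40840 - 5365) = (81 - 149)*(-46205) = -68*(-46205) = 3141940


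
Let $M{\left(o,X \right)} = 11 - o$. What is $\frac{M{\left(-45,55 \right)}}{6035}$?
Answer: $\frac{56}{6035} \approx 0.0092792$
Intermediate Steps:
$\frac{M{\left(-45,55 \right)}}{6035} = \frac{11 - -45}{6035} = \left(11 + 45\right) \frac{1}{6035} = 56 \cdot \frac{1}{6035} = \frac{56}{6035}$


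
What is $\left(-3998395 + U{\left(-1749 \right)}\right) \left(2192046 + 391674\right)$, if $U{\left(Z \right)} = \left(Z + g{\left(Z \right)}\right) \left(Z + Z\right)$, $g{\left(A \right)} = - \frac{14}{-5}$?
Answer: $5451165010872$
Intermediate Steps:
$g{\left(A \right)} = \frac{14}{5}$ ($g{\left(A \right)} = \left(-14\right) \left(- \frac{1}{5}\right) = \frac{14}{5}$)
$U{\left(Z \right)} = 2 Z \left(\frac{14}{5} + Z\right)$ ($U{\left(Z \right)} = \left(Z + \frac{14}{5}\right) \left(Z + Z\right) = \left(\frac{14}{5} + Z\right) 2 Z = 2 Z \left(\frac{14}{5} + Z\right)$)
$\left(-3998395 + U{\left(-1749 \right)}\right) \left(2192046 + 391674\right) = \left(-3998395 + \frac{2}{5} \left(-1749\right) \left(14 + 5 \left(-1749\right)\right)\right) \left(2192046 + 391674\right) = \left(-3998395 + \frac{2}{5} \left(-1749\right) \left(14 - 8745\right)\right) 2583720 = \left(-3998395 + \frac{2}{5} \left(-1749\right) \left(-8731\right)\right) 2583720 = \left(-3998395 + \frac{30541038}{5}\right) 2583720 = \frac{10549063}{5} \cdot 2583720 = 5451165010872$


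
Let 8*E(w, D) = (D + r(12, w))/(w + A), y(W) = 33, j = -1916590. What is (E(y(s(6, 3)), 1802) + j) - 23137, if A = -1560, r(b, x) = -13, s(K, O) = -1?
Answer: -23695706821/12216 ≈ -1.9397e+6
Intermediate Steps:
E(w, D) = (-13 + D)/(8*(-1560 + w)) (E(w, D) = ((D - 13)/(w - 1560))/8 = ((-13 + D)/(-1560 + w))/8 = (-13 + D)/(8*(-1560 + w)))
(E(y(s(6, 3)), 1802) + j) - 23137 = ((-13 + 1802)/(8*(-1560 + 33)) - 1916590) - 23137 = ((⅛)*1789/(-1527) - 1916590) - 23137 = ((⅛)*(-1/1527)*1789 - 1916590) - 23137 = (-1789/12216 - 1916590) - 23137 = -23413065229/12216 - 23137 = -23695706821/12216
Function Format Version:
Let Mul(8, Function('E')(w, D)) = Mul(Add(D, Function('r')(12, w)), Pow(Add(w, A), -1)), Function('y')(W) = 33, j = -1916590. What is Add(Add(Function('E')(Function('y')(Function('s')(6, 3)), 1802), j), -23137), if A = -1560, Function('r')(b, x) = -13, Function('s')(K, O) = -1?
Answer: Rational(-23695706821, 12216) ≈ -1.9397e+6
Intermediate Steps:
Function('E')(w, D) = Mul(Rational(1, 8), Pow(Add(-1560, w), -1), Add(-13, D)) (Function('E')(w, D) = Mul(Rational(1, 8), Mul(Add(D, -13), Pow(Add(w, -1560), -1))) = Mul(Rational(1, 8), Mul(Add(-13, D), Pow(Add(-1560, w), -1))) = Mul(Rational(1, 8), Mul(Pow(Add(-1560, w), -1), Add(-13, D))) = Mul(Rational(1, 8), Pow(Add(-1560, w), -1), Add(-13, D)))
Add(Add(Function('E')(Function('y')(Function('s')(6, 3)), 1802), j), -23137) = Add(Add(Mul(Rational(1, 8), Pow(Add(-1560, 33), -1), Add(-13, 1802)), -1916590), -23137) = Add(Add(Mul(Rational(1, 8), Pow(-1527, -1), 1789), -1916590), -23137) = Add(Add(Mul(Rational(1, 8), Rational(-1, 1527), 1789), -1916590), -23137) = Add(Add(Rational(-1789, 12216), -1916590), -23137) = Add(Rational(-23413065229, 12216), -23137) = Rational(-23695706821, 12216)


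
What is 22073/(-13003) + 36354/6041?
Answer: 339368069/78551123 ≈ 4.3203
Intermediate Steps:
22073/(-13003) + 36354/6041 = 22073*(-1/13003) + 36354*(1/6041) = -22073/13003 + 36354/6041 = 339368069/78551123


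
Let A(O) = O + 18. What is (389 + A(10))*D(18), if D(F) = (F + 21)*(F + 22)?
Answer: 650520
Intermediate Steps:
D(F) = (21 + F)*(22 + F)
A(O) = 18 + O
(389 + A(10))*D(18) = (389 + (18 + 10))*(462 + 18² + 43*18) = (389 + 28)*(462 + 324 + 774) = 417*1560 = 650520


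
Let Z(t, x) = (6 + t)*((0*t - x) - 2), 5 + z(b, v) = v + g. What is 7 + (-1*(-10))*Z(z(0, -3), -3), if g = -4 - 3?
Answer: -83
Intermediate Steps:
g = -7
z(b, v) = -12 + v (z(b, v) = -5 + (v - 7) = -5 + (-7 + v) = -12 + v)
Z(t, x) = (-2 - x)*(6 + t) (Z(t, x) = (6 + t)*((0 - x) - 2) = (6 + t)*(-x - 2) = (6 + t)*(-2 - x) = (-2 - x)*(6 + t))
7 + (-1*(-10))*Z(z(0, -3), -3) = 7 + (-1*(-10))*(-12 - 6*(-3) - 2*(-12 - 3) - 1*(-12 - 3)*(-3)) = 7 + 10*(-12 + 18 - 2*(-15) - 1*(-15)*(-3)) = 7 + 10*(-12 + 18 + 30 - 45) = 7 + 10*(-9) = 7 - 90 = -83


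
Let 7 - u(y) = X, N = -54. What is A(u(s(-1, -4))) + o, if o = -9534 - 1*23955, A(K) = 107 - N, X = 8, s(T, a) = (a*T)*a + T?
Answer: -33328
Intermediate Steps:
s(T, a) = T + T*a² (s(T, a) = (T*a)*a + T = T*a² + T = T + T*a²)
u(y) = -1 (u(y) = 7 - 1*8 = 7 - 8 = -1)
A(K) = 161 (A(K) = 107 - 1*(-54) = 107 + 54 = 161)
o = -33489 (o = -9534 - 23955 = -33489)
A(u(s(-1, -4))) + o = 161 - 33489 = -33328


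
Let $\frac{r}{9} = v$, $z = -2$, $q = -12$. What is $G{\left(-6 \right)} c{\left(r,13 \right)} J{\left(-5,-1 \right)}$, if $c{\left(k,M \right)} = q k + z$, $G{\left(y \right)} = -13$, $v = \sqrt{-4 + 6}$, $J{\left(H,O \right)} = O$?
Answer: $-26 - 1404 \sqrt{2} \approx -2011.6$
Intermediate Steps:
$v = \sqrt{2} \approx 1.4142$
$r = 9 \sqrt{2} \approx 12.728$
$c{\left(k,M \right)} = -2 - 12 k$ ($c{\left(k,M \right)} = - 12 k - 2 = -2 - 12 k$)
$G{\left(-6 \right)} c{\left(r,13 \right)} J{\left(-5,-1 \right)} = - 13 \left(-2 - 12 \cdot 9 \sqrt{2}\right) \left(-1\right) = - 13 \left(-2 - 108 \sqrt{2}\right) \left(-1\right) = \left(26 + 1404 \sqrt{2}\right) \left(-1\right) = -26 - 1404 \sqrt{2}$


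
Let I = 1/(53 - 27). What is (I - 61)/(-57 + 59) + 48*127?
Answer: 315407/52 ≈ 6065.5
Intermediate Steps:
I = 1/26 ≈ 0.038462
(I - 61)/(-57 + 59) + 48*127 = (1/26 - 61)/(-57 + 59) + 48*127 = -1585/26/2 + 6096 = -1585/26*½ + 6096 = -1585/52 + 6096 = 315407/52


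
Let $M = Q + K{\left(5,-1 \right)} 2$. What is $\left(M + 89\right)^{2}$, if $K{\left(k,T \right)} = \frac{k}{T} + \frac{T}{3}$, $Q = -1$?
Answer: $\frac{53824}{9} \approx 5980.4$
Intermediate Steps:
$K{\left(k,T \right)} = \frac{T}{3} + \frac{k}{T}$ ($K{\left(k,T \right)} = \frac{k}{T} + T \frac{1}{3} = \frac{k}{T} + \frac{T}{3} = \frac{T}{3} + \frac{k}{T}$)
$M = - \frac{35}{3}$ ($M = -1 + \left(\frac{1}{3} \left(-1\right) + \frac{5}{-1}\right) 2 = -1 + \left(- \frac{1}{3} + 5 \left(-1\right)\right) 2 = -1 + \left(- \frac{1}{3} - 5\right) 2 = -1 - \frac{32}{3} = - \frac{35}{3} \approx -11.667$)
$\left(M + 89\right)^{2} = \left(- \frac{35}{3} + 89\right)^{2} = \left(\frac{232}{3}\right)^{2} = \frac{53824}{9}$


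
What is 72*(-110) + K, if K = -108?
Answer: -8028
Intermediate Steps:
72*(-110) + K = 72*(-110) - 108 = -7920 - 108 = -8028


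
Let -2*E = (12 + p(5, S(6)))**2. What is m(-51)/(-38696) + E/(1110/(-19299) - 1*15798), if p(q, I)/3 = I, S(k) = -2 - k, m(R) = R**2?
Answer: -30801715101/491579008648 ≈ -0.062659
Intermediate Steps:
p(q, I) = 3*I
E = -72 (E = -(12 + 3*(-2 - 1*6))**2/2 = -(12 + 3*(-2 - 6))**2/2 = -(12 + 3*(-8))**2/2 = -(12 - 24)**2/2 = -1/2*(-12)**2 = -1/2*144 = -72)
m(-51)/(-38696) + E/(1110/(-19299) - 1*15798) = (-51)**2/(-38696) - 72/(1110/(-19299) - 1*15798) = 2601*(-1/38696) - 72/(1110*(-1/19299) - 15798) = -2601/38696 - 72/(-370/6433 - 15798) = -2601/38696 - 72/(-101628904/6433) = -2601/38696 - 72*(-6433/101628904) = -2601/38696 + 57897/12703613 = -30801715101/491579008648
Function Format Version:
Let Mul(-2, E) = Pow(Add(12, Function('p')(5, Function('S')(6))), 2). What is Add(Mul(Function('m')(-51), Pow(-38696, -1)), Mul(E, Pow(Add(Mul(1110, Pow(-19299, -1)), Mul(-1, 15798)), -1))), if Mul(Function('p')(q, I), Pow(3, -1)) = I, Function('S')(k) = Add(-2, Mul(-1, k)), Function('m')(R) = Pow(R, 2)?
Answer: Rational(-30801715101, 491579008648) ≈ -0.062659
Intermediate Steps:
Function('p')(q, I) = Mul(3, I)
E = -72 (E = Mul(Rational(-1, 2), Pow(Add(12, Mul(3, Add(-2, Mul(-1, 6)))), 2)) = Mul(Rational(-1, 2), Pow(Add(12, Mul(3, Add(-2, -6))), 2)) = Mul(Rational(-1, 2), Pow(Add(12, Mul(3, -8)), 2)) = Mul(Rational(-1, 2), Pow(Add(12, -24), 2)) = Mul(Rational(-1, 2), Pow(-12, 2)) = Mul(Rational(-1, 2), 144) = -72)
Add(Mul(Function('m')(-51), Pow(-38696, -1)), Mul(E, Pow(Add(Mul(1110, Pow(-19299, -1)), Mul(-1, 15798)), -1))) = Add(Mul(Pow(-51, 2), Pow(-38696, -1)), Mul(-72, Pow(Add(Mul(1110, Pow(-19299, -1)), Mul(-1, 15798)), -1))) = Add(Mul(2601, Rational(-1, 38696)), Mul(-72, Pow(Add(Mul(1110, Rational(-1, 19299)), -15798), -1))) = Add(Rational(-2601, 38696), Mul(-72, Pow(Add(Rational(-370, 6433), -15798), -1))) = Add(Rational(-2601, 38696), Mul(-72, Pow(Rational(-101628904, 6433), -1))) = Add(Rational(-2601, 38696), Mul(-72, Rational(-6433, 101628904))) = Add(Rational(-2601, 38696), Rational(57897, 12703613)) = Rational(-30801715101, 491579008648)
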